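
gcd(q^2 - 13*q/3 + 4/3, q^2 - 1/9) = q - 1/3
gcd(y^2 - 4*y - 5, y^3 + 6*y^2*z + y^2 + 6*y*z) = y + 1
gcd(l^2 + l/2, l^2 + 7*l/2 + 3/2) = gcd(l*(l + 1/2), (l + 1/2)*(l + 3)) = l + 1/2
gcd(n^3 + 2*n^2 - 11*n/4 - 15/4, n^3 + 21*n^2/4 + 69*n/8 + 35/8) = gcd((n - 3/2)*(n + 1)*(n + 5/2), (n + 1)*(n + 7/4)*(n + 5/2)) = n^2 + 7*n/2 + 5/2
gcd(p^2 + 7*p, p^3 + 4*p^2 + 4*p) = p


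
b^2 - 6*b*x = b*(b - 6*x)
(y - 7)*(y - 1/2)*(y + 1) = y^3 - 13*y^2/2 - 4*y + 7/2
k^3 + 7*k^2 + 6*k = k*(k + 1)*(k + 6)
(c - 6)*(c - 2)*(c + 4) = c^3 - 4*c^2 - 20*c + 48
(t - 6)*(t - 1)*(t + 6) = t^3 - t^2 - 36*t + 36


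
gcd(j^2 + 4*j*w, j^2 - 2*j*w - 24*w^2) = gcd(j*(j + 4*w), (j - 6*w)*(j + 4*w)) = j + 4*w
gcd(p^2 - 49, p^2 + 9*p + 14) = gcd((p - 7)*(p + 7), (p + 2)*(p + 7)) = p + 7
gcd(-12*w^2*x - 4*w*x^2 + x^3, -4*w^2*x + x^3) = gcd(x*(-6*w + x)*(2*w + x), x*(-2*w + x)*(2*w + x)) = 2*w*x + x^2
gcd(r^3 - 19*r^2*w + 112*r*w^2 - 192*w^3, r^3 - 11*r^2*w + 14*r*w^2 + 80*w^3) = r - 8*w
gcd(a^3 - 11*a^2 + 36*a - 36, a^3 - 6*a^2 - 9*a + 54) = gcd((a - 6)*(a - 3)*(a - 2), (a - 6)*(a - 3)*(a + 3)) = a^2 - 9*a + 18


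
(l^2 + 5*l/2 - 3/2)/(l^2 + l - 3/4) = 2*(l + 3)/(2*l + 3)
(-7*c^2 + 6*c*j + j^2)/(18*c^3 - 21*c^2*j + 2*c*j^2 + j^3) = (-7*c - j)/(18*c^2 - 3*c*j - j^2)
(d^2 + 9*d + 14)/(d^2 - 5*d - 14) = (d + 7)/(d - 7)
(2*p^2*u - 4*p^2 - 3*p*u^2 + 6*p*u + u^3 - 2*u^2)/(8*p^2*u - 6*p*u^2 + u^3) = (p*u - 2*p - u^2 + 2*u)/(u*(4*p - u))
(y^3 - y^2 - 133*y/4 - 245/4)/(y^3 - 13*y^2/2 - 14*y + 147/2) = (y + 5/2)/(y - 3)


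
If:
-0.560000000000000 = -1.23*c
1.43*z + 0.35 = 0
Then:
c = 0.46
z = -0.24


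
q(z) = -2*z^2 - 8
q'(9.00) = -36.00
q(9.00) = -170.00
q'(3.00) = -12.00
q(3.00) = -26.00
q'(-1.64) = 6.56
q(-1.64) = -13.38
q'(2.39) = -9.56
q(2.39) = -19.42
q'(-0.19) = 0.76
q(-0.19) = -8.07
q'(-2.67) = 10.68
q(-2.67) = -22.26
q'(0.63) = -2.52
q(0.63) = -8.79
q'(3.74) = -14.96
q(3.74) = -35.98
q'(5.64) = -22.56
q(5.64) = -71.62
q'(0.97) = -3.88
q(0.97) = -9.88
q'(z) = -4*z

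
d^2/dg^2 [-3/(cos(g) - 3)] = 3*(cos(g)^2 + 3*cos(g) - 2)/(cos(g) - 3)^3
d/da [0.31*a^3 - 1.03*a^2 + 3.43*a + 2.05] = 0.93*a^2 - 2.06*a + 3.43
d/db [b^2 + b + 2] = 2*b + 1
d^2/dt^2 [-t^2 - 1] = -2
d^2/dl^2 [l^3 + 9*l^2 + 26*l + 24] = 6*l + 18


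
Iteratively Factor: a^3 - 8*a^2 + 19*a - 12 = (a - 3)*(a^2 - 5*a + 4) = (a - 3)*(a - 1)*(a - 4)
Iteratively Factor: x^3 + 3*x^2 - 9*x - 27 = (x - 3)*(x^2 + 6*x + 9) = (x - 3)*(x + 3)*(x + 3)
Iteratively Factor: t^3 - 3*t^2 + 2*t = (t - 2)*(t^2 - t) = (t - 2)*(t - 1)*(t)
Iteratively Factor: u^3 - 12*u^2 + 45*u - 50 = (u - 2)*(u^2 - 10*u + 25) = (u - 5)*(u - 2)*(u - 5)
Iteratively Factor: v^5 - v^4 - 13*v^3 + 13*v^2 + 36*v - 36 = (v - 2)*(v^4 + v^3 - 11*v^2 - 9*v + 18) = (v - 2)*(v + 3)*(v^3 - 2*v^2 - 5*v + 6) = (v - 3)*(v - 2)*(v + 3)*(v^2 + v - 2) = (v - 3)*(v - 2)*(v + 2)*(v + 3)*(v - 1)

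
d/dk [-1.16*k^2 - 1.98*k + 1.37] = -2.32*k - 1.98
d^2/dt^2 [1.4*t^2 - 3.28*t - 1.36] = 2.80000000000000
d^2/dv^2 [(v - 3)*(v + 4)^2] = 6*v + 10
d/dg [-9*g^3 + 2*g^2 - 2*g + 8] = -27*g^2 + 4*g - 2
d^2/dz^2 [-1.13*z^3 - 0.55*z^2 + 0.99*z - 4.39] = -6.78*z - 1.1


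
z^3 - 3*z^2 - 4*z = z*(z - 4)*(z + 1)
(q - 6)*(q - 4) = q^2 - 10*q + 24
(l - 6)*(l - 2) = l^2 - 8*l + 12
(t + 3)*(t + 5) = t^2 + 8*t + 15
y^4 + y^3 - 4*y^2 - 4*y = y*(y - 2)*(y + 1)*(y + 2)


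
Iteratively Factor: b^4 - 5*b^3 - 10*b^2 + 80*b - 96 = (b - 4)*(b^3 - b^2 - 14*b + 24) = (b - 4)*(b + 4)*(b^2 - 5*b + 6) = (b - 4)*(b - 2)*(b + 4)*(b - 3)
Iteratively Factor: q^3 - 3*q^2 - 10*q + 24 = (q - 2)*(q^2 - q - 12) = (q - 2)*(q + 3)*(q - 4)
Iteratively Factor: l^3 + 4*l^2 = (l)*(l^2 + 4*l) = l*(l + 4)*(l)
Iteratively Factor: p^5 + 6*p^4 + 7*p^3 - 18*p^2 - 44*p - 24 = (p - 2)*(p^4 + 8*p^3 + 23*p^2 + 28*p + 12) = (p - 2)*(p + 2)*(p^3 + 6*p^2 + 11*p + 6) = (p - 2)*(p + 1)*(p + 2)*(p^2 + 5*p + 6) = (p - 2)*(p + 1)*(p + 2)^2*(p + 3)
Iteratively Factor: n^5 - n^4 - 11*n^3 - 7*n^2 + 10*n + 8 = (n + 2)*(n^4 - 3*n^3 - 5*n^2 + 3*n + 4) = (n - 4)*(n + 2)*(n^3 + n^2 - n - 1) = (n - 4)*(n + 1)*(n + 2)*(n^2 - 1) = (n - 4)*(n + 1)^2*(n + 2)*(n - 1)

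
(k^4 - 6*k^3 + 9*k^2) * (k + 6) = k^5 - 27*k^3 + 54*k^2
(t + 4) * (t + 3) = t^2 + 7*t + 12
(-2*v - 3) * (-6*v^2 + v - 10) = 12*v^3 + 16*v^2 + 17*v + 30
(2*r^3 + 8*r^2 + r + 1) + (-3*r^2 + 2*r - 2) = 2*r^3 + 5*r^2 + 3*r - 1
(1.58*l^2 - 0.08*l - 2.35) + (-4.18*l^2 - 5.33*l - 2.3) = -2.6*l^2 - 5.41*l - 4.65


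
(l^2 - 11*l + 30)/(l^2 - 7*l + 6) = (l - 5)/(l - 1)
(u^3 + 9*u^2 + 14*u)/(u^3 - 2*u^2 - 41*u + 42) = u*(u^2 + 9*u + 14)/(u^3 - 2*u^2 - 41*u + 42)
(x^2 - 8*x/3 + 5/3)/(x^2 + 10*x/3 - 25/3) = (x - 1)/(x + 5)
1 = 1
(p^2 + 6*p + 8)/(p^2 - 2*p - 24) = (p + 2)/(p - 6)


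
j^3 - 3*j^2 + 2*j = j*(j - 2)*(j - 1)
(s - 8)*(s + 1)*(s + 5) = s^3 - 2*s^2 - 43*s - 40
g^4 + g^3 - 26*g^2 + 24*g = g*(g - 4)*(g - 1)*(g + 6)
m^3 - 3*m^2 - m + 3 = (m - 3)*(m - 1)*(m + 1)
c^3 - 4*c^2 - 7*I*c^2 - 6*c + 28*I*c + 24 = (c - 4)*(c - 6*I)*(c - I)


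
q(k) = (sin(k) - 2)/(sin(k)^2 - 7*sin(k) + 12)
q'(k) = (-2*sin(k)*cos(k) + 7*cos(k))*(sin(k) - 2)/(sin(k)^2 - 7*sin(k) + 12)^2 + cos(k)/(sin(k)^2 - 7*sin(k) + 12) = (4*sin(k) + cos(k)^2 - 3)*cos(k)/(sin(k)^2 - 7*sin(k) + 12)^2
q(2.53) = -0.17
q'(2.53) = 0.00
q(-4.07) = -0.17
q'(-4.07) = -0.01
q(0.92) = -0.17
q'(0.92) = 0.01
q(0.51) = -0.17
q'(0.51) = -0.00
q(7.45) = -0.17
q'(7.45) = 0.01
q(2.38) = -0.17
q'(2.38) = -0.00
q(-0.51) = -0.16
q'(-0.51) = -0.01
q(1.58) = -0.17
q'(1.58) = -0.00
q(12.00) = -0.16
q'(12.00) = -0.01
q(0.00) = -0.17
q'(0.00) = -0.01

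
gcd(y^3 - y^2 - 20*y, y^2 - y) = y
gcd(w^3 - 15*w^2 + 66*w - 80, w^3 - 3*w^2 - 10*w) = w - 5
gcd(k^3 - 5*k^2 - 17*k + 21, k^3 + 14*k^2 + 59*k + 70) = 1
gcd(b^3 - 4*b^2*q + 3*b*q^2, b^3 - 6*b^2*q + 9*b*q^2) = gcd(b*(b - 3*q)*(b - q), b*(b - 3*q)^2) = -b^2 + 3*b*q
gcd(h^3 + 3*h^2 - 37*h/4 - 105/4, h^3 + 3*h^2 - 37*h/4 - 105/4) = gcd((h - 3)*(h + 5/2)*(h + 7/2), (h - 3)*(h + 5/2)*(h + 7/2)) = h^3 + 3*h^2 - 37*h/4 - 105/4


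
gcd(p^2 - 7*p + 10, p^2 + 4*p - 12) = p - 2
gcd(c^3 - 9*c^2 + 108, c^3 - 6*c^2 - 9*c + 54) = c^2 - 3*c - 18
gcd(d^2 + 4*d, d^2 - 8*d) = d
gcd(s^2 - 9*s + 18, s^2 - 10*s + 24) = s - 6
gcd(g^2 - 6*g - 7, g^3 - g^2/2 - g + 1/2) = g + 1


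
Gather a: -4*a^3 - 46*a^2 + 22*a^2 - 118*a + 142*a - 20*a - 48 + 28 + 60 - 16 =-4*a^3 - 24*a^2 + 4*a + 24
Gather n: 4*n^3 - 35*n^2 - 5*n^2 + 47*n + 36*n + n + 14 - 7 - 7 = 4*n^3 - 40*n^2 + 84*n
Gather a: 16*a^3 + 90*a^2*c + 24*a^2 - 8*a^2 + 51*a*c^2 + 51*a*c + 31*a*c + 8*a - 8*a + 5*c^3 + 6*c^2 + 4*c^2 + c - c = 16*a^3 + a^2*(90*c + 16) + a*(51*c^2 + 82*c) + 5*c^3 + 10*c^2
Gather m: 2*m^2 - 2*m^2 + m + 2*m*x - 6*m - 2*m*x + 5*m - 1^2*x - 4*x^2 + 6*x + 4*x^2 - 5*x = 0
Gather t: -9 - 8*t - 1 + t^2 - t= t^2 - 9*t - 10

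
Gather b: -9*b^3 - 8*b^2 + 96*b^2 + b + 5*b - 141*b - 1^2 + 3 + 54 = -9*b^3 + 88*b^2 - 135*b + 56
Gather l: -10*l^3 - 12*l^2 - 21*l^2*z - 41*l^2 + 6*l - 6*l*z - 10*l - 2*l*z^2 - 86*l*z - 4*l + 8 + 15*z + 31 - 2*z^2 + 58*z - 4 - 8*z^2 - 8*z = -10*l^3 + l^2*(-21*z - 53) + l*(-2*z^2 - 92*z - 8) - 10*z^2 + 65*z + 35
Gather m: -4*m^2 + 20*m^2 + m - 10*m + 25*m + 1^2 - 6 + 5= 16*m^2 + 16*m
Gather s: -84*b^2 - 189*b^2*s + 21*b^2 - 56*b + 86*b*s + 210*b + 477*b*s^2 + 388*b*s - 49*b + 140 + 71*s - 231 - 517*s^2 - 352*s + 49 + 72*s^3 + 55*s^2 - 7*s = -63*b^2 + 105*b + 72*s^3 + s^2*(477*b - 462) + s*(-189*b^2 + 474*b - 288) - 42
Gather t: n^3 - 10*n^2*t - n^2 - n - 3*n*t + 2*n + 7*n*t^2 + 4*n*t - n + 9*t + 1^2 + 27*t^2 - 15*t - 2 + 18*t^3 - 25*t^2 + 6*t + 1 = n^3 - n^2 + 18*t^3 + t^2*(7*n + 2) + t*(-10*n^2 + n)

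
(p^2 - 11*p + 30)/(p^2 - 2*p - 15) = (p - 6)/(p + 3)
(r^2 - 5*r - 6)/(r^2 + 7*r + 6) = (r - 6)/(r + 6)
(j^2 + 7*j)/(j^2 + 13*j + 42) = j/(j + 6)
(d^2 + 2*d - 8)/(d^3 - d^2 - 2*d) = (d + 4)/(d*(d + 1))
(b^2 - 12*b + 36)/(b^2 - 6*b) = (b - 6)/b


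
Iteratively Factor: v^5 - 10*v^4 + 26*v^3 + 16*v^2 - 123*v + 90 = (v - 5)*(v^4 - 5*v^3 + v^2 + 21*v - 18) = (v - 5)*(v - 1)*(v^3 - 4*v^2 - 3*v + 18) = (v - 5)*(v - 1)*(v + 2)*(v^2 - 6*v + 9) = (v - 5)*(v - 3)*(v - 1)*(v + 2)*(v - 3)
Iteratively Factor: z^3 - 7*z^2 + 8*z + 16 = (z + 1)*(z^2 - 8*z + 16) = (z - 4)*(z + 1)*(z - 4)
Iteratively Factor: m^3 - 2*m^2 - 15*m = (m - 5)*(m^2 + 3*m) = (m - 5)*(m + 3)*(m)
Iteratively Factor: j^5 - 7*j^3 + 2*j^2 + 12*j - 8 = (j + 2)*(j^4 - 2*j^3 - 3*j^2 + 8*j - 4) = (j + 2)^2*(j^3 - 4*j^2 + 5*j - 2) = (j - 2)*(j + 2)^2*(j^2 - 2*j + 1) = (j - 2)*(j - 1)*(j + 2)^2*(j - 1)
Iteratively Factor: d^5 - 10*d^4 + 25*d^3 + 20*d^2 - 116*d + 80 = (d - 1)*(d^4 - 9*d^3 + 16*d^2 + 36*d - 80) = (d - 5)*(d - 1)*(d^3 - 4*d^2 - 4*d + 16) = (d - 5)*(d - 2)*(d - 1)*(d^2 - 2*d - 8) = (d - 5)*(d - 4)*(d - 2)*(d - 1)*(d + 2)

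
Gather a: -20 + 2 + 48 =30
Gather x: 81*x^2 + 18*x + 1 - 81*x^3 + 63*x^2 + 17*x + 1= -81*x^3 + 144*x^2 + 35*x + 2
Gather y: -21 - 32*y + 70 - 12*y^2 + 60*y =-12*y^2 + 28*y + 49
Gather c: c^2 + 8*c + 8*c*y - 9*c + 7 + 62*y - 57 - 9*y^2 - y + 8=c^2 + c*(8*y - 1) - 9*y^2 + 61*y - 42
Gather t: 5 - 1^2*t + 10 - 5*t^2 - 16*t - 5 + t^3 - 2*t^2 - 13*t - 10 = t^3 - 7*t^2 - 30*t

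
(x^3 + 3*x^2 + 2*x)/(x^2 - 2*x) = (x^2 + 3*x + 2)/(x - 2)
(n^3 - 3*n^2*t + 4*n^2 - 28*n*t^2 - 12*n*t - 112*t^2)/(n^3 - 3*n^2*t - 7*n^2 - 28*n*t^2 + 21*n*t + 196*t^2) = (n + 4)/(n - 7)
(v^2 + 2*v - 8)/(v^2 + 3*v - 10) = (v + 4)/(v + 5)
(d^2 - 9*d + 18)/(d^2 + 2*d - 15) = (d - 6)/(d + 5)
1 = 1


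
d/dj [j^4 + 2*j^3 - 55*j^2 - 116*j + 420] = 4*j^3 + 6*j^2 - 110*j - 116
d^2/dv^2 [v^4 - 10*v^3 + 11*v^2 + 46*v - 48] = 12*v^2 - 60*v + 22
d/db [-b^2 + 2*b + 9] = 2 - 2*b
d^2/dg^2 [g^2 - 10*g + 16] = 2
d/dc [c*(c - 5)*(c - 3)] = 3*c^2 - 16*c + 15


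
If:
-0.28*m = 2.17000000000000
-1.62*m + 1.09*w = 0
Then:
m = -7.75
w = -11.52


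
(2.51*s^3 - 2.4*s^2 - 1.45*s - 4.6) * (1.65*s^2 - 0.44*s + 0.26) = 4.1415*s^5 - 5.0644*s^4 - 0.6839*s^3 - 7.576*s^2 + 1.647*s - 1.196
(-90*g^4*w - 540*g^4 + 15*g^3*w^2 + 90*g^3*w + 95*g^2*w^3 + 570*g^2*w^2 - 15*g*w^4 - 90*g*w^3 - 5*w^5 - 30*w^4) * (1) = -90*g^4*w - 540*g^4 + 15*g^3*w^2 + 90*g^3*w + 95*g^2*w^3 + 570*g^2*w^2 - 15*g*w^4 - 90*g*w^3 - 5*w^5 - 30*w^4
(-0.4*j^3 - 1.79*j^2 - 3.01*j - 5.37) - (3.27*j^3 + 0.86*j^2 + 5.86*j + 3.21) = -3.67*j^3 - 2.65*j^2 - 8.87*j - 8.58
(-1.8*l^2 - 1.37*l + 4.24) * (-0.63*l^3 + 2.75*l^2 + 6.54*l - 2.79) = 1.134*l^5 - 4.0869*l^4 - 18.2107*l^3 + 7.7222*l^2 + 31.5519*l - 11.8296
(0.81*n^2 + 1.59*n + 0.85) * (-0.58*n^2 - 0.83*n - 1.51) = -0.4698*n^4 - 1.5945*n^3 - 3.0358*n^2 - 3.1064*n - 1.2835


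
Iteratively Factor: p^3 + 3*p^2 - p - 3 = (p - 1)*(p^2 + 4*p + 3) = (p - 1)*(p + 3)*(p + 1)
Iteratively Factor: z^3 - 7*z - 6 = (z - 3)*(z^2 + 3*z + 2) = (z - 3)*(z + 1)*(z + 2)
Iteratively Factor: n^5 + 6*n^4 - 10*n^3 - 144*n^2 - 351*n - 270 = (n + 3)*(n^4 + 3*n^3 - 19*n^2 - 87*n - 90) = (n - 5)*(n + 3)*(n^3 + 8*n^2 + 21*n + 18) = (n - 5)*(n + 3)^2*(n^2 + 5*n + 6) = (n - 5)*(n + 3)^3*(n + 2)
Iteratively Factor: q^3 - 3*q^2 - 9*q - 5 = (q + 1)*(q^2 - 4*q - 5) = (q + 1)^2*(q - 5)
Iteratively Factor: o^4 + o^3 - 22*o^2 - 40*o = (o + 2)*(o^3 - o^2 - 20*o) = o*(o + 2)*(o^2 - o - 20) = o*(o - 5)*(o + 2)*(o + 4)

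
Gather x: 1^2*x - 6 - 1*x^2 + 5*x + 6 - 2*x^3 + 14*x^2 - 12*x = -2*x^3 + 13*x^2 - 6*x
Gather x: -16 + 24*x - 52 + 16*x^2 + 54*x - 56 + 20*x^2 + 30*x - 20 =36*x^2 + 108*x - 144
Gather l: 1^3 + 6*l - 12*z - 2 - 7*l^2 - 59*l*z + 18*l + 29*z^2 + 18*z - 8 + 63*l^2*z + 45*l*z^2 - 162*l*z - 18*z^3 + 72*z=l^2*(63*z - 7) + l*(45*z^2 - 221*z + 24) - 18*z^3 + 29*z^2 + 78*z - 9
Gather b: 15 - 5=10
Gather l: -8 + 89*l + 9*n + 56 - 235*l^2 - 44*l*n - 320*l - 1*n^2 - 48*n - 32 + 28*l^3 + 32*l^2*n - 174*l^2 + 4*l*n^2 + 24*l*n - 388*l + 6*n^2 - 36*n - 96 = 28*l^3 + l^2*(32*n - 409) + l*(4*n^2 - 20*n - 619) + 5*n^2 - 75*n - 80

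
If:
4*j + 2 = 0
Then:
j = -1/2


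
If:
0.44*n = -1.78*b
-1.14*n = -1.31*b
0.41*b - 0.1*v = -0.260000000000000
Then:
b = 0.00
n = 0.00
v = 2.60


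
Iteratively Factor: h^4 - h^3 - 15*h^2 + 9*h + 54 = (h - 3)*(h^3 + 2*h^2 - 9*h - 18) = (h - 3)^2*(h^2 + 5*h + 6) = (h - 3)^2*(h + 3)*(h + 2)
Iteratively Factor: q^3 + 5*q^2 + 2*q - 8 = (q + 2)*(q^2 + 3*q - 4) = (q + 2)*(q + 4)*(q - 1)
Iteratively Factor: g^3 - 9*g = (g - 3)*(g^2 + 3*g) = (g - 3)*(g + 3)*(g)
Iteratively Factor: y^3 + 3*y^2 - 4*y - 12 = (y + 2)*(y^2 + y - 6) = (y + 2)*(y + 3)*(y - 2)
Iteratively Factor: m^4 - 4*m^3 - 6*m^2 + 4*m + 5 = (m + 1)*(m^3 - 5*m^2 - m + 5) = (m - 5)*(m + 1)*(m^2 - 1) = (m - 5)*(m - 1)*(m + 1)*(m + 1)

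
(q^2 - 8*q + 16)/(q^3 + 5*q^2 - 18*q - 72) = (q - 4)/(q^2 + 9*q + 18)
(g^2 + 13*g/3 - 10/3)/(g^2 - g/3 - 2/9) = 3*(g + 5)/(3*g + 1)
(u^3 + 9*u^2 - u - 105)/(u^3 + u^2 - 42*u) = (u^2 + 2*u - 15)/(u*(u - 6))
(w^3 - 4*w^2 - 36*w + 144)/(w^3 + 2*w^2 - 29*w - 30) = (w^2 - 10*w + 24)/(w^2 - 4*w - 5)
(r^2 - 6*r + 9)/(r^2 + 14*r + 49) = (r^2 - 6*r + 9)/(r^2 + 14*r + 49)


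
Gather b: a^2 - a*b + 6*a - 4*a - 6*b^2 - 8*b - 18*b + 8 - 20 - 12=a^2 + 2*a - 6*b^2 + b*(-a - 26) - 24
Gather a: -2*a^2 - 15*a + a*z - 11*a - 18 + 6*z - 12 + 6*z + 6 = -2*a^2 + a*(z - 26) + 12*z - 24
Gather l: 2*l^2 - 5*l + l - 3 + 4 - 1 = 2*l^2 - 4*l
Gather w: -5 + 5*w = 5*w - 5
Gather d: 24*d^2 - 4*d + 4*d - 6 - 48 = 24*d^2 - 54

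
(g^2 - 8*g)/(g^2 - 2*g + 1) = g*(g - 8)/(g^2 - 2*g + 1)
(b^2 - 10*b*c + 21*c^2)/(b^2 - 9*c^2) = (b - 7*c)/(b + 3*c)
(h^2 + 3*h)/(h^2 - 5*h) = (h + 3)/(h - 5)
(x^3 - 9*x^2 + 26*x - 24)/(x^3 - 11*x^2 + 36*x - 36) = (x - 4)/(x - 6)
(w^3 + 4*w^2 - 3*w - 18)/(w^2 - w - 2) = (w^2 + 6*w + 9)/(w + 1)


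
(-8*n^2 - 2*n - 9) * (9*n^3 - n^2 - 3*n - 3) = -72*n^5 - 10*n^4 - 55*n^3 + 39*n^2 + 33*n + 27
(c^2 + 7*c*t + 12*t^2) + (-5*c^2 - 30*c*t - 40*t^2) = -4*c^2 - 23*c*t - 28*t^2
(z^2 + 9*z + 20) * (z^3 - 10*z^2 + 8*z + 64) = z^5 - z^4 - 62*z^3 - 64*z^2 + 736*z + 1280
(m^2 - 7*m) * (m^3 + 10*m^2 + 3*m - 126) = m^5 + 3*m^4 - 67*m^3 - 147*m^2 + 882*m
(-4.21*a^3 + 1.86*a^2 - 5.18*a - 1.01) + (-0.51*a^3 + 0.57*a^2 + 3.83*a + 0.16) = -4.72*a^3 + 2.43*a^2 - 1.35*a - 0.85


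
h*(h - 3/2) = h^2 - 3*h/2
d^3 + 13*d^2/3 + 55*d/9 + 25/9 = (d + 1)*(d + 5/3)^2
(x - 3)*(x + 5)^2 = x^3 + 7*x^2 - 5*x - 75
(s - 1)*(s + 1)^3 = s^4 + 2*s^3 - 2*s - 1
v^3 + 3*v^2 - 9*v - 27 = (v - 3)*(v + 3)^2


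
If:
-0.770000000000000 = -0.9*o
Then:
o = 0.86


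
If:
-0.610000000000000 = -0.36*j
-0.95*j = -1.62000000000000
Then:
No Solution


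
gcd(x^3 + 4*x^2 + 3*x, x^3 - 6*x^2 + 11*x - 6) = 1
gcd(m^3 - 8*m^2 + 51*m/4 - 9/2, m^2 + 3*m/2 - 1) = m - 1/2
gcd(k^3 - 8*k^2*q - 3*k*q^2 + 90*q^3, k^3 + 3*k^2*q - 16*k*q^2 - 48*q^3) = k + 3*q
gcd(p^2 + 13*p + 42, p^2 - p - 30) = 1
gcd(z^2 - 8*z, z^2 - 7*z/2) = z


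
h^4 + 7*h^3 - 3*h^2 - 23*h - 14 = (h - 2)*(h + 1)^2*(h + 7)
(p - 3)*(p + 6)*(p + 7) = p^3 + 10*p^2 + 3*p - 126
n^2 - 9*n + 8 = (n - 8)*(n - 1)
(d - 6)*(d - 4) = d^2 - 10*d + 24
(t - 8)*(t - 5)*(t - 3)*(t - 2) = t^4 - 18*t^3 + 111*t^2 - 278*t + 240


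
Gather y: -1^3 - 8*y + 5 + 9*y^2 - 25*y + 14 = 9*y^2 - 33*y + 18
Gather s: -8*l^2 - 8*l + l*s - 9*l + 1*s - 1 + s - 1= -8*l^2 - 17*l + s*(l + 2) - 2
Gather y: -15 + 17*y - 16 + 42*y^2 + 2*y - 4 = 42*y^2 + 19*y - 35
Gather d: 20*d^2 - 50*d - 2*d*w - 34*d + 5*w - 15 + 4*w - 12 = 20*d^2 + d*(-2*w - 84) + 9*w - 27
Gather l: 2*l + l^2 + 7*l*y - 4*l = l^2 + l*(7*y - 2)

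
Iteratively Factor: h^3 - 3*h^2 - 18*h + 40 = (h + 4)*(h^2 - 7*h + 10) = (h - 5)*(h + 4)*(h - 2)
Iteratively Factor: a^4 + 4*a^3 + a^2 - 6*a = (a)*(a^3 + 4*a^2 + a - 6) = a*(a + 3)*(a^2 + a - 2) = a*(a + 2)*(a + 3)*(a - 1)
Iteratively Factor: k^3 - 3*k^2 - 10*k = (k)*(k^2 - 3*k - 10) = k*(k - 5)*(k + 2)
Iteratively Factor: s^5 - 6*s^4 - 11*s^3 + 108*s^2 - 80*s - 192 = (s - 3)*(s^4 - 3*s^3 - 20*s^2 + 48*s + 64) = (s - 4)*(s - 3)*(s^3 + s^2 - 16*s - 16) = (s - 4)*(s - 3)*(s + 4)*(s^2 - 3*s - 4) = (s - 4)*(s - 3)*(s + 1)*(s + 4)*(s - 4)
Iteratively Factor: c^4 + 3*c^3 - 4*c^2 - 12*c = (c + 2)*(c^3 + c^2 - 6*c) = (c + 2)*(c + 3)*(c^2 - 2*c) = c*(c + 2)*(c + 3)*(c - 2)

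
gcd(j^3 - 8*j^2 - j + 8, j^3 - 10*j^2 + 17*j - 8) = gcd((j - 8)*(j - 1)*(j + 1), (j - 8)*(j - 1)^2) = j^2 - 9*j + 8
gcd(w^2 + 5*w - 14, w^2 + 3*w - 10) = w - 2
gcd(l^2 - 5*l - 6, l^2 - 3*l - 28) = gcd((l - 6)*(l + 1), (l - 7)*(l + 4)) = 1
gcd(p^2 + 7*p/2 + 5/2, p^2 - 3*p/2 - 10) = p + 5/2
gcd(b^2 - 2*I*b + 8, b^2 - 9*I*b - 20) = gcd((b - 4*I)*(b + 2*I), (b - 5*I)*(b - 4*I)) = b - 4*I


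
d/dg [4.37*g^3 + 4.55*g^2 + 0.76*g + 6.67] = 13.11*g^2 + 9.1*g + 0.76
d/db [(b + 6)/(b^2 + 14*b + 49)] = (-b - 5)/(b^3 + 21*b^2 + 147*b + 343)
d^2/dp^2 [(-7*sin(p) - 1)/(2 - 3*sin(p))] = 17*(-3*sin(p)^2 - 2*sin(p) + 6)/(3*sin(p) - 2)^3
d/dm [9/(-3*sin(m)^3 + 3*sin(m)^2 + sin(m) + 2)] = 9*(9*sin(m)^2 - 6*sin(m) - 1)*cos(m)/(-3*sin(m)^3 + 3*sin(m)^2 + sin(m) + 2)^2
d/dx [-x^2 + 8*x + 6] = 8 - 2*x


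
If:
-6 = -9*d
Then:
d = 2/3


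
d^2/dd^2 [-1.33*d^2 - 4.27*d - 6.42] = -2.66000000000000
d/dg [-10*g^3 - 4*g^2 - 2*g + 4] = -30*g^2 - 8*g - 2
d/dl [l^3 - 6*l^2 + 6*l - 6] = 3*l^2 - 12*l + 6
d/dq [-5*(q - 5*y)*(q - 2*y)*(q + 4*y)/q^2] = -5 - 90*y^2/q^2 + 400*y^3/q^3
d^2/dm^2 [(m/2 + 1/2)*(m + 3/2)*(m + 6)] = 3*m + 17/2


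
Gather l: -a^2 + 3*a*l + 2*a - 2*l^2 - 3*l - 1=-a^2 + 2*a - 2*l^2 + l*(3*a - 3) - 1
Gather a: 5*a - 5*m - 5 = 5*a - 5*m - 5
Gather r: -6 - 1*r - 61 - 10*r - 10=-11*r - 77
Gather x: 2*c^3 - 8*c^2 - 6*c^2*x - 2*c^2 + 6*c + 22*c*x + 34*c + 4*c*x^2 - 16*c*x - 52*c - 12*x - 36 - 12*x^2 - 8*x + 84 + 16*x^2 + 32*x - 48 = 2*c^3 - 10*c^2 - 12*c + x^2*(4*c + 4) + x*(-6*c^2 + 6*c + 12)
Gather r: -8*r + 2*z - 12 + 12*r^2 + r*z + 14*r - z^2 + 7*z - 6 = 12*r^2 + r*(z + 6) - z^2 + 9*z - 18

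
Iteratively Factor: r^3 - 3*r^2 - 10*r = (r - 5)*(r^2 + 2*r) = r*(r - 5)*(r + 2)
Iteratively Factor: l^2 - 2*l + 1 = (l - 1)*(l - 1)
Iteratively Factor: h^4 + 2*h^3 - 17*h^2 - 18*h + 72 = (h - 2)*(h^3 + 4*h^2 - 9*h - 36) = (h - 2)*(h + 4)*(h^2 - 9) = (h - 2)*(h + 3)*(h + 4)*(h - 3)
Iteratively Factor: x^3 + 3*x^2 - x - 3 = (x - 1)*(x^2 + 4*x + 3) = (x - 1)*(x + 3)*(x + 1)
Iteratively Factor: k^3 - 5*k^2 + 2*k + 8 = (k - 2)*(k^2 - 3*k - 4) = (k - 4)*(k - 2)*(k + 1)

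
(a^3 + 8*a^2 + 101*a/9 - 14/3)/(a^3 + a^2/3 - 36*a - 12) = (9*a^2 + 18*a - 7)/(3*(3*a^2 - 17*a - 6))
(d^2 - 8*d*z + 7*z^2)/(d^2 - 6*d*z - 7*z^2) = (d - z)/(d + z)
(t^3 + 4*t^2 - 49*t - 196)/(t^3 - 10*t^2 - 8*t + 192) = (t^2 - 49)/(t^2 - 14*t + 48)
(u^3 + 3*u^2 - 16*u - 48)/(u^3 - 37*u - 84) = (u - 4)/(u - 7)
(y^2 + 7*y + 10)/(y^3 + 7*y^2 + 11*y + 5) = (y + 2)/(y^2 + 2*y + 1)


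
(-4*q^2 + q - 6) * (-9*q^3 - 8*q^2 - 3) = 36*q^5 + 23*q^4 + 46*q^3 + 60*q^2 - 3*q + 18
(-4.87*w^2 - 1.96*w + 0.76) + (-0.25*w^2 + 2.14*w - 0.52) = -5.12*w^2 + 0.18*w + 0.24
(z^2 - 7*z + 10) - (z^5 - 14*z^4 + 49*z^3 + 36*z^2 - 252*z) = -z^5 + 14*z^4 - 49*z^3 - 35*z^2 + 245*z + 10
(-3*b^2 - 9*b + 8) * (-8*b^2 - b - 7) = 24*b^4 + 75*b^3 - 34*b^2 + 55*b - 56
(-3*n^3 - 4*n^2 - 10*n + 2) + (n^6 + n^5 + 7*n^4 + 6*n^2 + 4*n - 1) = n^6 + n^5 + 7*n^4 - 3*n^3 + 2*n^2 - 6*n + 1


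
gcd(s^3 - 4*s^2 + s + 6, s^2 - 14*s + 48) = 1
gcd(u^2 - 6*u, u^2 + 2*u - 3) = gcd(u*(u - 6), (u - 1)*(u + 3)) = 1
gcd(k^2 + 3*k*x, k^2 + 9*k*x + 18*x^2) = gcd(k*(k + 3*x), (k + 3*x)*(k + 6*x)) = k + 3*x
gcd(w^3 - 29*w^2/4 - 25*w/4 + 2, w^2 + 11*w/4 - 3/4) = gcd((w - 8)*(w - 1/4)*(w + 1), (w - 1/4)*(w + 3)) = w - 1/4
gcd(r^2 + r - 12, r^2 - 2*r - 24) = r + 4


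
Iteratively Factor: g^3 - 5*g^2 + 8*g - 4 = (g - 1)*(g^2 - 4*g + 4) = (g - 2)*(g - 1)*(g - 2)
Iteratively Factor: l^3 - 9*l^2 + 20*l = (l - 5)*(l^2 - 4*l) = (l - 5)*(l - 4)*(l)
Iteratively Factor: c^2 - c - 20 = (c + 4)*(c - 5)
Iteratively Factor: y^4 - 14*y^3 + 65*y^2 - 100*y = (y - 5)*(y^3 - 9*y^2 + 20*y) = (y - 5)^2*(y^2 - 4*y) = (y - 5)^2*(y - 4)*(y)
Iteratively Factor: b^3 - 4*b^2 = (b)*(b^2 - 4*b) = b*(b - 4)*(b)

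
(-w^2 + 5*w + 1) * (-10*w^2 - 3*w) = 10*w^4 - 47*w^3 - 25*w^2 - 3*w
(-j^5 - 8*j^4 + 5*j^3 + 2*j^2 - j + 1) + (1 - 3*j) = -j^5 - 8*j^4 + 5*j^3 + 2*j^2 - 4*j + 2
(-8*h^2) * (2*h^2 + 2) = -16*h^4 - 16*h^2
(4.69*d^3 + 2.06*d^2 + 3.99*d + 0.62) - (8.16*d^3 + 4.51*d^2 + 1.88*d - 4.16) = -3.47*d^3 - 2.45*d^2 + 2.11*d + 4.78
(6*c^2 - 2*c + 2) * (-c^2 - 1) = -6*c^4 + 2*c^3 - 8*c^2 + 2*c - 2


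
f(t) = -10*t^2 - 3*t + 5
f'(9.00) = -183.00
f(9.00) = -832.00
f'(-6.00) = 117.00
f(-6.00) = -337.00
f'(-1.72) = 31.40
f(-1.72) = -19.42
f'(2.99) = -62.80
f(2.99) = -93.37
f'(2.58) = -54.60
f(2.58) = -69.30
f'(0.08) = -4.60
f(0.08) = 4.70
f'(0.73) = -17.60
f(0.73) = -2.52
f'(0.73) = -17.60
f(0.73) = -2.52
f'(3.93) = -81.60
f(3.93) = -161.24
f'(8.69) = -176.80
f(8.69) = -776.23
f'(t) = -20*t - 3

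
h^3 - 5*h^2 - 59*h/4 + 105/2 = (h - 6)*(h - 5/2)*(h + 7/2)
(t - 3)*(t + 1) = t^2 - 2*t - 3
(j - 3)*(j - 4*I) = j^2 - 3*j - 4*I*j + 12*I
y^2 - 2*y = y*(y - 2)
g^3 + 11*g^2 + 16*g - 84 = (g - 2)*(g + 6)*(g + 7)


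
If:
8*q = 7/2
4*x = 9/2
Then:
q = 7/16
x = 9/8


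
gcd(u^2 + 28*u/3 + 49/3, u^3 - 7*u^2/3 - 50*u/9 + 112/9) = u + 7/3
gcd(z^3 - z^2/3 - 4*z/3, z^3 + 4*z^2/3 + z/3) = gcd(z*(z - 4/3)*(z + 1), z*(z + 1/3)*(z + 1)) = z^2 + z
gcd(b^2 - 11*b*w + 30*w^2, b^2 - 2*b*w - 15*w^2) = -b + 5*w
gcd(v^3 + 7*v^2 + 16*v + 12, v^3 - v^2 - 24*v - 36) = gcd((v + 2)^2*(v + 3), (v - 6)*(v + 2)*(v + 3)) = v^2 + 5*v + 6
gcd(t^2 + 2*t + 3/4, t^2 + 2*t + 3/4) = t^2 + 2*t + 3/4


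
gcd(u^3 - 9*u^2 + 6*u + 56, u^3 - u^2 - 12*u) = u - 4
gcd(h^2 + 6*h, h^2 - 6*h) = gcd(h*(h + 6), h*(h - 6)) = h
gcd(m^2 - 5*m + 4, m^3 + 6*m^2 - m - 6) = m - 1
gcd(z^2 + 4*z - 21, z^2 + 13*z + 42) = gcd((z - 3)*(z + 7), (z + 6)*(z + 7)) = z + 7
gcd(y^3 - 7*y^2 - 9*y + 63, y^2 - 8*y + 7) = y - 7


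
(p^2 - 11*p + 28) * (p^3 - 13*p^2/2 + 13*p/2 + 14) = p^5 - 35*p^4/2 + 106*p^3 - 479*p^2/2 + 28*p + 392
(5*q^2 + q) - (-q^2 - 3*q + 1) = 6*q^2 + 4*q - 1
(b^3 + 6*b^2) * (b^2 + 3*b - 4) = b^5 + 9*b^4 + 14*b^3 - 24*b^2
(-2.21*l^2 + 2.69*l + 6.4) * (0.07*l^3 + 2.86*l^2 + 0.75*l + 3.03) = -0.1547*l^5 - 6.1323*l^4 + 6.4839*l^3 + 13.6252*l^2 + 12.9507*l + 19.392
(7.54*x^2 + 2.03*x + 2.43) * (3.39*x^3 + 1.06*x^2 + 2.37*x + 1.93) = 25.5606*x^5 + 14.8741*x^4 + 28.2593*x^3 + 21.9391*x^2 + 9.677*x + 4.6899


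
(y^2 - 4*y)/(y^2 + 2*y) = (y - 4)/(y + 2)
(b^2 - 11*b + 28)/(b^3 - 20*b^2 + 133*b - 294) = (b - 4)/(b^2 - 13*b + 42)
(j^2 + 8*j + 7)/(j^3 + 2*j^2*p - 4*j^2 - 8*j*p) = (j^2 + 8*j + 7)/(j*(j^2 + 2*j*p - 4*j - 8*p))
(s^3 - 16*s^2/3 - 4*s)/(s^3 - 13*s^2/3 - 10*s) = (3*s + 2)/(3*s + 5)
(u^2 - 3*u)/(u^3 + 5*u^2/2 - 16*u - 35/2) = 2*u*(u - 3)/(2*u^3 + 5*u^2 - 32*u - 35)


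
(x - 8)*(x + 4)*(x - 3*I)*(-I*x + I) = -I*x^4 - 3*x^3 + 5*I*x^3 + 15*x^2 + 28*I*x^2 + 84*x - 32*I*x - 96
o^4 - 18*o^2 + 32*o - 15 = (o - 3)*(o - 1)^2*(o + 5)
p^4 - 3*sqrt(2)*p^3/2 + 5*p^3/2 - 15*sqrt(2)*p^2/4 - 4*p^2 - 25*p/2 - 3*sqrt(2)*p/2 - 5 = (p + 1/2)*(p + 2)*(p - 5*sqrt(2)/2)*(p + sqrt(2))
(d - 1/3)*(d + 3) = d^2 + 8*d/3 - 1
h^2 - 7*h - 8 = (h - 8)*(h + 1)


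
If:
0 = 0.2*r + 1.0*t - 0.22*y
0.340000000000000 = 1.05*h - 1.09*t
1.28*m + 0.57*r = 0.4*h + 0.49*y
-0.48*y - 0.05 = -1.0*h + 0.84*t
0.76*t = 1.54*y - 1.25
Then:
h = -2.78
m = -7.44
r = 14.20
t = -2.99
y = -0.66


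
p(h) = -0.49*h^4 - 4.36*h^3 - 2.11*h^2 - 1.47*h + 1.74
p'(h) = -1.96*h^3 - 13.08*h^2 - 4.22*h - 1.47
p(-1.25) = 7.60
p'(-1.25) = -12.80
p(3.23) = -225.28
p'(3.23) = -217.61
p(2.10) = -60.56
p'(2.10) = -86.17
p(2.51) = -103.64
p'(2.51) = -125.46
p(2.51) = -103.64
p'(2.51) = -125.46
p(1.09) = -8.71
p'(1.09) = -24.15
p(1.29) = -14.38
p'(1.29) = -32.89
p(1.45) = -20.29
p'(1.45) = -41.07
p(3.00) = -179.07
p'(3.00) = -184.77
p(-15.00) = -10542.21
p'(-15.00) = 3733.83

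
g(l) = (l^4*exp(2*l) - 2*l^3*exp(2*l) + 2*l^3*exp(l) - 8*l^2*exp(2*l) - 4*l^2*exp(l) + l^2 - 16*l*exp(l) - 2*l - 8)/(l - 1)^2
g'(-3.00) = -0.28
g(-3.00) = 0.32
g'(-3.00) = -0.28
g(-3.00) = 0.32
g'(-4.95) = -0.12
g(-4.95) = 0.69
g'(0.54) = -1109.37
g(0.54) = -154.17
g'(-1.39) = -0.49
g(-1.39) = -0.25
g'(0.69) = -4893.30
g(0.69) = -522.91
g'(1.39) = 5794.17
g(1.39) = -2519.11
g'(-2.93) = -0.28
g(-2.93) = 0.30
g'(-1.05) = -0.81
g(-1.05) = -0.46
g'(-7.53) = -0.03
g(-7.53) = 0.87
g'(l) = (2*l^4*exp(2*l) + 2*l^3*exp(l) - 22*l^2*exp(2*l) + 2*l^2*exp(l) - 16*l*exp(2*l) - 24*l*exp(l) + 2*l - 16*exp(l) - 2)/(l - 1)^2 - 2*(l^4*exp(2*l) - 2*l^3*exp(2*l) + 2*l^3*exp(l) - 8*l^2*exp(2*l) - 4*l^2*exp(l) + l^2 - 16*l*exp(l) - 2*l - 8)/(l - 1)^3 = 2*(l^5*exp(2*l) - 2*l^4*exp(2*l) + l^4*exp(l) - 9*l^3*exp(2*l) - 2*l^3*exp(l) + 11*l^2*exp(2*l) - 9*l^2*exp(l) + 8*l*exp(2*l) + 20*l*exp(l) + 8*exp(l) + 9)/(l^3 - 3*l^2 + 3*l - 1)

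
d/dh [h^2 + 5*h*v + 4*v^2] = 2*h + 5*v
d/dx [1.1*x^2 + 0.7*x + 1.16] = 2.2*x + 0.7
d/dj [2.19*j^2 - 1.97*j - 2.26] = 4.38*j - 1.97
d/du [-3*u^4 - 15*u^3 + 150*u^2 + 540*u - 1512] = -12*u^3 - 45*u^2 + 300*u + 540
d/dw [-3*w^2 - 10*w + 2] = -6*w - 10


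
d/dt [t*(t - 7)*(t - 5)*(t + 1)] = 4*t^3 - 33*t^2 + 46*t + 35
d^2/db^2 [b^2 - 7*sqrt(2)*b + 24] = 2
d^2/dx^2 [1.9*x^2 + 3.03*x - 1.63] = 3.80000000000000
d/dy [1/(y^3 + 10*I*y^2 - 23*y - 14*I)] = (-3*y^2 - 20*I*y + 23)/(y^3 + 10*I*y^2 - 23*y - 14*I)^2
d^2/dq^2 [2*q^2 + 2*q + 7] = 4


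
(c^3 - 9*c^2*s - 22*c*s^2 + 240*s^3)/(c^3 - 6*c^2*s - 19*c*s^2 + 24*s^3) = (-c^2 + c*s + 30*s^2)/(-c^2 - 2*c*s + 3*s^2)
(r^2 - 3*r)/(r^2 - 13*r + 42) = r*(r - 3)/(r^2 - 13*r + 42)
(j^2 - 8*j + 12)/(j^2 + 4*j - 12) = (j - 6)/(j + 6)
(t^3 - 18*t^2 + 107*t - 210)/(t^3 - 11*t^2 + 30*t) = (t - 7)/t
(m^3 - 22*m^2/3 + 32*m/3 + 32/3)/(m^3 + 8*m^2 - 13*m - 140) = (3*m^2 - 10*m - 8)/(3*(m^2 + 12*m + 35))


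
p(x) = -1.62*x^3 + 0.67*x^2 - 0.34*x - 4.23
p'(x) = -4.86*x^2 + 1.34*x - 0.34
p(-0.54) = -3.60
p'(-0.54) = -2.48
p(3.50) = -66.67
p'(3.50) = -55.18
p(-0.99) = -1.66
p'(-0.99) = -6.43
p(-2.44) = 24.12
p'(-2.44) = -32.54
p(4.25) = -117.93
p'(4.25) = -82.43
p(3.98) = -97.10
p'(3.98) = -71.99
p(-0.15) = -4.16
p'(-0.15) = -0.65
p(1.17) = -6.31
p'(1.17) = -5.43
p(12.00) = -2711.19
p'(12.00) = -684.10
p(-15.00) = 5619.12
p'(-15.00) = -1113.94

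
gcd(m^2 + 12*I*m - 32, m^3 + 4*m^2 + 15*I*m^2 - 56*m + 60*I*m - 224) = m + 8*I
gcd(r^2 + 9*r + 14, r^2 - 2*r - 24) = 1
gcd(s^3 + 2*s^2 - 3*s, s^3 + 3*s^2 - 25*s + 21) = s - 1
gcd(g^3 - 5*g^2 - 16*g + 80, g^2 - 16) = g^2 - 16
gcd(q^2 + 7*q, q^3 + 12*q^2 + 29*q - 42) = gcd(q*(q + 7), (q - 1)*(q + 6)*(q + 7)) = q + 7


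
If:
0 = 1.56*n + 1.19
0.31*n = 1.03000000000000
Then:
No Solution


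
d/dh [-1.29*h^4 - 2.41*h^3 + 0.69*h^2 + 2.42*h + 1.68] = -5.16*h^3 - 7.23*h^2 + 1.38*h + 2.42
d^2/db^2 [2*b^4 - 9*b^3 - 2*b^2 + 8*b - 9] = 24*b^2 - 54*b - 4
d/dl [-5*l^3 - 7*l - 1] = -15*l^2 - 7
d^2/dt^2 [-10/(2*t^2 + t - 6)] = 20*(4*t^2 + 2*t - (4*t + 1)^2 - 12)/(2*t^2 + t - 6)^3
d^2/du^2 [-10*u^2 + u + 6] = -20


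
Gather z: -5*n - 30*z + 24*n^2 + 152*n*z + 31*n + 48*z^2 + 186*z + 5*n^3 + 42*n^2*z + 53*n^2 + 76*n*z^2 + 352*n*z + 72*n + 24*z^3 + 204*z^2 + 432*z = 5*n^3 + 77*n^2 + 98*n + 24*z^3 + z^2*(76*n + 252) + z*(42*n^2 + 504*n + 588)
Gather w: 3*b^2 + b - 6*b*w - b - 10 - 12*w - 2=3*b^2 + w*(-6*b - 12) - 12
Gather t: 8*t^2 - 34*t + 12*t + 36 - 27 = 8*t^2 - 22*t + 9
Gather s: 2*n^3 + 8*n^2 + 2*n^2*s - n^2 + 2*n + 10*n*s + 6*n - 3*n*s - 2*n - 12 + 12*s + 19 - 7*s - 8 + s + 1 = 2*n^3 + 7*n^2 + 6*n + s*(2*n^2 + 7*n + 6)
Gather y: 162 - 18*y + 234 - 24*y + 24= 420 - 42*y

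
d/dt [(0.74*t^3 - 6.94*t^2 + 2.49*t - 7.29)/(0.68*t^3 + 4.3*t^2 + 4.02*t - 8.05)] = (-2.22044604925031e-16*t^5 + 7.9012*t^4 + 2.56319999999999*t^3 - 41.6052*t^2 + 174.428*t + 9.26129999999999)/(0.4624*t^6 + 5.848*t^5 + 23.9572*t^4 + 23.624*t^3 - 53.0696*t^2 - 64.722*t + 64.8025)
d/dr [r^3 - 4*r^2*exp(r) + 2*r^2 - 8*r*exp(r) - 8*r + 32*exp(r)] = -4*r^2*exp(r) + 3*r^2 - 16*r*exp(r) + 4*r + 24*exp(r) - 8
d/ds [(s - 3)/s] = 3/s^2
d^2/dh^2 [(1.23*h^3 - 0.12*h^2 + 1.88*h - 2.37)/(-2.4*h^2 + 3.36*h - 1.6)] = (7.105427357601e-15*h^5 + 1.4210854715202e-14*h^4 - 38.048256*h^3 + 118.81728*h^2 - 90.24768*h + 15.711744)/(13.824*h^6 - 58.0608*h^5 + 108.93312*h^4 - 115.347456*h^3 + 72.62208*h^2 - 25.8048*h + 4.096)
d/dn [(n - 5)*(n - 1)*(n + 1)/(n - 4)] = (2*n^3 - 17*n^2 + 40*n - 1)/(n^2 - 8*n + 16)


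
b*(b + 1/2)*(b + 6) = b^3 + 13*b^2/2 + 3*b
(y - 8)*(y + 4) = y^2 - 4*y - 32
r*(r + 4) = r^2 + 4*r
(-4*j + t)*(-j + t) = 4*j^2 - 5*j*t + t^2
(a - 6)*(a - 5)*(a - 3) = a^3 - 14*a^2 + 63*a - 90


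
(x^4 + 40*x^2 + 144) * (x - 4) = x^5 - 4*x^4 + 40*x^3 - 160*x^2 + 144*x - 576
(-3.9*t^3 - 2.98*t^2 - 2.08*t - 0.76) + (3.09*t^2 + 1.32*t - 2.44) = -3.9*t^3 + 0.11*t^2 - 0.76*t - 3.2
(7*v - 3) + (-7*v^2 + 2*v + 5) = -7*v^2 + 9*v + 2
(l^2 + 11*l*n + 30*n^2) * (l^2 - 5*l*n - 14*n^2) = l^4 + 6*l^3*n - 39*l^2*n^2 - 304*l*n^3 - 420*n^4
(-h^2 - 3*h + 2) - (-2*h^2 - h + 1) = h^2 - 2*h + 1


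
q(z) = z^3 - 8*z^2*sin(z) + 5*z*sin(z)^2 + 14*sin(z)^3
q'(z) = -8*z^2*cos(z) + 3*z^2 + 10*z*sin(z)*cos(z) - 16*z*sin(z) + 42*sin(z)^2*cos(z) + 5*sin(z)^2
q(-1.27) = -7.71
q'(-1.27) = 1.11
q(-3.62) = -98.17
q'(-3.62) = 166.99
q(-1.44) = -7.26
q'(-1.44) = -6.62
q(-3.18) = -35.29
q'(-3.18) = 114.30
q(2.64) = -3.80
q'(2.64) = 31.00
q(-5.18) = -341.29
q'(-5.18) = 55.95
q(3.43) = 68.19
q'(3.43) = 147.64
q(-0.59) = -1.98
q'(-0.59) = 8.56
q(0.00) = 0.00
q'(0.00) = 0.00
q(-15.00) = -2240.05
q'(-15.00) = 1800.89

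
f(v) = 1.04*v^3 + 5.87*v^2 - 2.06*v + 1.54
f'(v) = 3.12*v^2 + 11.74*v - 2.06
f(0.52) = 2.20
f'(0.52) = 4.89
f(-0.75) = 5.95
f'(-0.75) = -9.11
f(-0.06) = 1.68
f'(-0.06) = -2.75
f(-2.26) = 24.17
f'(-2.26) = -12.66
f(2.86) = 67.99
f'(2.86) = 57.04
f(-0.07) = 1.71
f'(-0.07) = -2.87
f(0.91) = 5.31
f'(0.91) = 11.21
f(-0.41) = 3.30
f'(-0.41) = -6.35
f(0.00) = 1.54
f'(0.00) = -2.06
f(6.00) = 425.14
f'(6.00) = 180.70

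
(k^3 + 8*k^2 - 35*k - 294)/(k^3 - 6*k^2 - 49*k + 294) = (k + 7)/(k - 7)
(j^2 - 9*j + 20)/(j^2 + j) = (j^2 - 9*j + 20)/(j*(j + 1))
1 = 1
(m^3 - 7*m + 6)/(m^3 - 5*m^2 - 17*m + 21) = (m - 2)/(m - 7)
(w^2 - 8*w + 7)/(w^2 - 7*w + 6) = (w - 7)/(w - 6)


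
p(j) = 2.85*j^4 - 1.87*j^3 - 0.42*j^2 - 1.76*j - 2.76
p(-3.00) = 280.08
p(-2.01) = 60.79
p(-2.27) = 96.62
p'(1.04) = 4.12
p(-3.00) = 280.08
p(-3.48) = 495.07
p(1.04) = -3.81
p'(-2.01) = -115.31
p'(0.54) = -2.05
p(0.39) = -3.56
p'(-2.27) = -162.11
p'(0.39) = -2.26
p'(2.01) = 66.46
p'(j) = 11.4*j^3 - 5.61*j^2 - 0.84*j - 1.76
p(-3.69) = 620.36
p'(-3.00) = -357.53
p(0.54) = -3.88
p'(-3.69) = -647.82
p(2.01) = 23.34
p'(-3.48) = -547.22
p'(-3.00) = -357.53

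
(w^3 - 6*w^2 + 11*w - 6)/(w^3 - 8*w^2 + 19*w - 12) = (w - 2)/(w - 4)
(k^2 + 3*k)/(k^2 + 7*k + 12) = k/(k + 4)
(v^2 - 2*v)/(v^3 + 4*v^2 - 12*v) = 1/(v + 6)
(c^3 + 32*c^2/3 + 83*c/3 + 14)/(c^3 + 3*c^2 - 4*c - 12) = (3*c^2 + 23*c + 14)/(3*(c^2 - 4))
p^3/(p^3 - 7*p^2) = p/(p - 7)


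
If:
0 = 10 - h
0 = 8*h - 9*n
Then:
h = 10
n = 80/9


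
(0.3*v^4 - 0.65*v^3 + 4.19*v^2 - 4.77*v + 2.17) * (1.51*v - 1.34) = 0.453*v^5 - 1.3835*v^4 + 7.1979*v^3 - 12.8173*v^2 + 9.6685*v - 2.9078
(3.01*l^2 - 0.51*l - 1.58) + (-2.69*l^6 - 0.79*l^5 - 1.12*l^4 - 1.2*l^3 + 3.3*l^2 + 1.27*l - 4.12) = -2.69*l^6 - 0.79*l^5 - 1.12*l^4 - 1.2*l^3 + 6.31*l^2 + 0.76*l - 5.7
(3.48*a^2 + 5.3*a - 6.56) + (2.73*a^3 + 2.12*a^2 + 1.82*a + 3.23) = 2.73*a^3 + 5.6*a^2 + 7.12*a - 3.33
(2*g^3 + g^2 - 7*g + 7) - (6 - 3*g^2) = 2*g^3 + 4*g^2 - 7*g + 1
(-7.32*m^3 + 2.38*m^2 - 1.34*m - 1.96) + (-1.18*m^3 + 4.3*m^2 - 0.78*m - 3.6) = -8.5*m^3 + 6.68*m^2 - 2.12*m - 5.56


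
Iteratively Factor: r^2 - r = (r)*(r - 1)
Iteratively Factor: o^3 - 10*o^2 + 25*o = (o - 5)*(o^2 - 5*o) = o*(o - 5)*(o - 5)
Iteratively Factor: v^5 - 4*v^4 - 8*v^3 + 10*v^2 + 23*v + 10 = (v - 5)*(v^4 + v^3 - 3*v^2 - 5*v - 2) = (v - 5)*(v + 1)*(v^3 - 3*v - 2) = (v - 5)*(v + 1)^2*(v^2 - v - 2) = (v - 5)*(v + 1)^3*(v - 2)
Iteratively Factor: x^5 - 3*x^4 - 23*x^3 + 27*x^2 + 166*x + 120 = (x + 1)*(x^4 - 4*x^3 - 19*x^2 + 46*x + 120) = (x + 1)*(x + 2)*(x^3 - 6*x^2 - 7*x + 60) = (x - 4)*(x + 1)*(x + 2)*(x^2 - 2*x - 15) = (x - 5)*(x - 4)*(x + 1)*(x + 2)*(x + 3)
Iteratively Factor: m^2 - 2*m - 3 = (m - 3)*(m + 1)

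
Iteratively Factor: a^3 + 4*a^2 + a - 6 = (a + 2)*(a^2 + 2*a - 3) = (a + 2)*(a + 3)*(a - 1)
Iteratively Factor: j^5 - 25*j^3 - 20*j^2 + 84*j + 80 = (j - 2)*(j^4 + 2*j^3 - 21*j^2 - 62*j - 40) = (j - 2)*(j + 1)*(j^3 + j^2 - 22*j - 40) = (j - 2)*(j + 1)*(j + 2)*(j^2 - j - 20) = (j - 5)*(j - 2)*(j + 1)*(j + 2)*(j + 4)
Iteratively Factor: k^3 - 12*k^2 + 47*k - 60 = (k - 4)*(k^2 - 8*k + 15) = (k - 4)*(k - 3)*(k - 5)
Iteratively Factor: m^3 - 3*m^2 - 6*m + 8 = (m - 4)*(m^2 + m - 2) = (m - 4)*(m + 2)*(m - 1)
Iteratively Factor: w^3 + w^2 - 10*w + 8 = (w + 4)*(w^2 - 3*w + 2) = (w - 1)*(w + 4)*(w - 2)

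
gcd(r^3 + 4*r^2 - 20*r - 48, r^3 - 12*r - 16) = r^2 - 2*r - 8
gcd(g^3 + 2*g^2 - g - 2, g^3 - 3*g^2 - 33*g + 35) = g - 1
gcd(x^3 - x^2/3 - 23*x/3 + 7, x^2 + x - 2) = x - 1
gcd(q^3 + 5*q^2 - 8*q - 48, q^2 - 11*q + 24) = q - 3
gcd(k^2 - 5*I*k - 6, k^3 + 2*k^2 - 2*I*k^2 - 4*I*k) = k - 2*I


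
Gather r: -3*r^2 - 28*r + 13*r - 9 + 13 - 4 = -3*r^2 - 15*r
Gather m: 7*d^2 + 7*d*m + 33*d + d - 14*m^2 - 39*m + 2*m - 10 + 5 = 7*d^2 + 34*d - 14*m^2 + m*(7*d - 37) - 5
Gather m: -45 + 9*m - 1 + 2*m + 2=11*m - 44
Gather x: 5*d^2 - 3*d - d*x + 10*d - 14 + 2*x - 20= 5*d^2 + 7*d + x*(2 - d) - 34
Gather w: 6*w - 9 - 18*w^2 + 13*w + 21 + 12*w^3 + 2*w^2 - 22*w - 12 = 12*w^3 - 16*w^2 - 3*w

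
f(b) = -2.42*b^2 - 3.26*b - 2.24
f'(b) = -4.84*b - 3.26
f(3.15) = -36.52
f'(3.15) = -18.51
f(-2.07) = -5.86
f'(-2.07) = 6.76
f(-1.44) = -2.56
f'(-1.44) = 3.71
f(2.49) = -25.36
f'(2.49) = -15.31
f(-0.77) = -1.16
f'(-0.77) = 0.47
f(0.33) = -3.58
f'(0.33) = -4.86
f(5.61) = -96.69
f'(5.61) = -30.41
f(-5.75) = -63.51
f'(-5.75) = 24.57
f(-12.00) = -311.60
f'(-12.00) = 54.82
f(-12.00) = -311.60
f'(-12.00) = 54.82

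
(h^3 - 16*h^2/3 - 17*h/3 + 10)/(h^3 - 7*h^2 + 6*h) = (h + 5/3)/h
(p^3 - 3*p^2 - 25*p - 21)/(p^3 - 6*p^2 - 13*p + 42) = (p + 1)/(p - 2)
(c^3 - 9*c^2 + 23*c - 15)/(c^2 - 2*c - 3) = (c^2 - 6*c + 5)/(c + 1)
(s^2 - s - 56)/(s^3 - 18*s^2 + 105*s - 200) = (s + 7)/(s^2 - 10*s + 25)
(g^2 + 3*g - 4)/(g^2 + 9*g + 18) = (g^2 + 3*g - 4)/(g^2 + 9*g + 18)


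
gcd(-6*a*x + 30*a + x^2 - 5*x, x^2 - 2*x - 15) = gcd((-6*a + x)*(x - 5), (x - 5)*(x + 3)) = x - 5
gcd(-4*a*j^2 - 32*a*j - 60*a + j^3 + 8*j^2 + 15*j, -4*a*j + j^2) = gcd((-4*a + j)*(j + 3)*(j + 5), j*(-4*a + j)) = 4*a - j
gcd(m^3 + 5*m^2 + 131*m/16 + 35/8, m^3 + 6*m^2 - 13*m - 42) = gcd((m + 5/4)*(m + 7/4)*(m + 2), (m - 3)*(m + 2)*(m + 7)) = m + 2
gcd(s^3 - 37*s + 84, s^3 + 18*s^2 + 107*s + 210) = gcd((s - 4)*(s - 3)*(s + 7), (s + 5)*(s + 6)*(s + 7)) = s + 7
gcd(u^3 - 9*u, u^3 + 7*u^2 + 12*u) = u^2 + 3*u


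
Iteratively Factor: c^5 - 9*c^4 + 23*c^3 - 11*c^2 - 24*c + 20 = (c - 2)*(c^4 - 7*c^3 + 9*c^2 + 7*c - 10) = (c - 2)^2*(c^3 - 5*c^2 - c + 5) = (c - 2)^2*(c + 1)*(c^2 - 6*c + 5) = (c - 5)*(c - 2)^2*(c + 1)*(c - 1)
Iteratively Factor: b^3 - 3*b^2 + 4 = (b - 2)*(b^2 - b - 2) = (b - 2)^2*(b + 1)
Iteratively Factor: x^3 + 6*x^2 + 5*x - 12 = (x + 3)*(x^2 + 3*x - 4) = (x + 3)*(x + 4)*(x - 1)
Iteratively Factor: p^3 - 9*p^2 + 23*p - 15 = (p - 1)*(p^2 - 8*p + 15) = (p - 3)*(p - 1)*(p - 5)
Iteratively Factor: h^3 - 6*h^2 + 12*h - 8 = (h - 2)*(h^2 - 4*h + 4) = (h - 2)^2*(h - 2)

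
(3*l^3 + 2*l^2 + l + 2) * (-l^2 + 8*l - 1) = -3*l^5 + 22*l^4 + 12*l^3 + 4*l^2 + 15*l - 2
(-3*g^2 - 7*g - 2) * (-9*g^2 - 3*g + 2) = 27*g^4 + 72*g^3 + 33*g^2 - 8*g - 4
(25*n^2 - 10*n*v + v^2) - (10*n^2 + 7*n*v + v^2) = 15*n^2 - 17*n*v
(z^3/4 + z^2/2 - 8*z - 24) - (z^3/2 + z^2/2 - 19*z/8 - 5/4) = -z^3/4 - 45*z/8 - 91/4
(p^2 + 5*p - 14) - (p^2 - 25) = 5*p + 11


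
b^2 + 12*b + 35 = (b + 5)*(b + 7)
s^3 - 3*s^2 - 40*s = s*(s - 8)*(s + 5)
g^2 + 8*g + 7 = (g + 1)*(g + 7)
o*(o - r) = o^2 - o*r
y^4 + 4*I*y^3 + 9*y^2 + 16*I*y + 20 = (y - 2*I)*(y - I)*(y + 2*I)*(y + 5*I)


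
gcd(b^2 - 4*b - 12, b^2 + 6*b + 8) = b + 2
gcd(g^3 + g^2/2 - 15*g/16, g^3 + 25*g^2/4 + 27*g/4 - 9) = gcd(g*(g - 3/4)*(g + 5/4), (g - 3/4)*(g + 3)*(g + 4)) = g - 3/4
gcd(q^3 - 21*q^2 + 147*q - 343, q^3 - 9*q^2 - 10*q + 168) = q - 7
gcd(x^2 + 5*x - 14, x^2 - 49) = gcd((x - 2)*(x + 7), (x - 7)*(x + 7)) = x + 7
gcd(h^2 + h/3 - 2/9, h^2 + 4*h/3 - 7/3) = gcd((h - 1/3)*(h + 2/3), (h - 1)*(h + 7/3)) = 1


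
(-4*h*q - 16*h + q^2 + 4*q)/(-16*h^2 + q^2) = (q + 4)/(4*h + q)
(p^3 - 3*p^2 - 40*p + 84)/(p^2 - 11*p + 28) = (p^2 + 4*p - 12)/(p - 4)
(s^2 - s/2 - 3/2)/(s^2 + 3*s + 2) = (s - 3/2)/(s + 2)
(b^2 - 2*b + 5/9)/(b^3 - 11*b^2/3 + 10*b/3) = (b - 1/3)/(b*(b - 2))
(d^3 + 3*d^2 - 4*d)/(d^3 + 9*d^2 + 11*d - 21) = d*(d + 4)/(d^2 + 10*d + 21)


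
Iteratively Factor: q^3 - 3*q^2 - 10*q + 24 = (q + 3)*(q^2 - 6*q + 8) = (q - 2)*(q + 3)*(q - 4)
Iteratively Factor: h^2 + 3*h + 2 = (h + 2)*(h + 1)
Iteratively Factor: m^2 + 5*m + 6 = (m + 2)*(m + 3)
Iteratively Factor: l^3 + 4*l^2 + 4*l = (l)*(l^2 + 4*l + 4) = l*(l + 2)*(l + 2)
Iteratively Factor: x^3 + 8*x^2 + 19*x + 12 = (x + 1)*(x^2 + 7*x + 12) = (x + 1)*(x + 3)*(x + 4)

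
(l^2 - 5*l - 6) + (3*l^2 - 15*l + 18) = 4*l^2 - 20*l + 12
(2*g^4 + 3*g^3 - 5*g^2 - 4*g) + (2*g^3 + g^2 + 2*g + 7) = 2*g^4 + 5*g^3 - 4*g^2 - 2*g + 7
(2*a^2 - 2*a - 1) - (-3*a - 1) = 2*a^2 + a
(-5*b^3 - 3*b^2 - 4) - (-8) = -5*b^3 - 3*b^2 + 4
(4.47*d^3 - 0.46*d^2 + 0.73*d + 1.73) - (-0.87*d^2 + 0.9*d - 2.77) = 4.47*d^3 + 0.41*d^2 - 0.17*d + 4.5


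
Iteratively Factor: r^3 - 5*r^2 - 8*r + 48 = (r - 4)*(r^2 - r - 12) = (r - 4)*(r + 3)*(r - 4)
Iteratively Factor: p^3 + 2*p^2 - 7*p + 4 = (p - 1)*(p^2 + 3*p - 4) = (p - 1)^2*(p + 4)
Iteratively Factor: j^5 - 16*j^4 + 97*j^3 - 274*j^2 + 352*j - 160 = (j - 4)*(j^4 - 12*j^3 + 49*j^2 - 78*j + 40) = (j - 4)^2*(j^3 - 8*j^2 + 17*j - 10) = (j - 4)^2*(j - 1)*(j^2 - 7*j + 10) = (j - 5)*(j - 4)^2*(j - 1)*(j - 2)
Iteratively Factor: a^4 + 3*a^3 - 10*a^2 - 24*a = (a + 4)*(a^3 - a^2 - 6*a) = (a + 2)*(a + 4)*(a^2 - 3*a) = a*(a + 2)*(a + 4)*(a - 3)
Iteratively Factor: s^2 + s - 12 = (s + 4)*(s - 3)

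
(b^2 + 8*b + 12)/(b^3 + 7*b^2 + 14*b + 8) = (b + 6)/(b^2 + 5*b + 4)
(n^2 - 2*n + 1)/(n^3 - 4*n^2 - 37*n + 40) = (n - 1)/(n^2 - 3*n - 40)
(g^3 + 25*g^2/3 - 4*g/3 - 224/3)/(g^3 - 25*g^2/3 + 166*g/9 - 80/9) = 3*(g^2 + 11*g + 28)/(3*g^2 - 17*g + 10)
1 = 1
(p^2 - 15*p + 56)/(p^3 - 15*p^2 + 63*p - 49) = (p - 8)/(p^2 - 8*p + 7)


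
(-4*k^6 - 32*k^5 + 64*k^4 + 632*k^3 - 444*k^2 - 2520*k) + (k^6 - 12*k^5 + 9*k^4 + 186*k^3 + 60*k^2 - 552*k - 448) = -3*k^6 - 44*k^5 + 73*k^4 + 818*k^3 - 384*k^2 - 3072*k - 448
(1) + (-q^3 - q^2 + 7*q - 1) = -q^3 - q^2 + 7*q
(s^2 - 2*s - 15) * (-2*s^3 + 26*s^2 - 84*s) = -2*s^5 + 30*s^4 - 106*s^3 - 222*s^2 + 1260*s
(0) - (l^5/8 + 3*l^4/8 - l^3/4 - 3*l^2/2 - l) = -l^5/8 - 3*l^4/8 + l^3/4 + 3*l^2/2 + l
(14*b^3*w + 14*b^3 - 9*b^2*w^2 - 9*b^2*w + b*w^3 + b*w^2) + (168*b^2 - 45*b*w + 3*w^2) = 14*b^3*w + 14*b^3 - 9*b^2*w^2 - 9*b^2*w + 168*b^2 + b*w^3 + b*w^2 - 45*b*w + 3*w^2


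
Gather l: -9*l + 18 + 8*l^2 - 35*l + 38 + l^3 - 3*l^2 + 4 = l^3 + 5*l^2 - 44*l + 60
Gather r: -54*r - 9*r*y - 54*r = r*(-9*y - 108)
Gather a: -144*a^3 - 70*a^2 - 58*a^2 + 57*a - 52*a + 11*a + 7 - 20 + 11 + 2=-144*a^3 - 128*a^2 + 16*a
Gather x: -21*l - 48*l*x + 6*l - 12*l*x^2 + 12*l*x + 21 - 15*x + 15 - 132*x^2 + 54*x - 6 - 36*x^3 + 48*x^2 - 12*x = -15*l - 36*x^3 + x^2*(-12*l - 84) + x*(27 - 36*l) + 30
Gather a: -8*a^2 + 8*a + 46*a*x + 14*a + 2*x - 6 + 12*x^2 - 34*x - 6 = -8*a^2 + a*(46*x + 22) + 12*x^2 - 32*x - 12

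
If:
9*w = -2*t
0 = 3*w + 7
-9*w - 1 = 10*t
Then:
No Solution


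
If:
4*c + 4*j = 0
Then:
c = -j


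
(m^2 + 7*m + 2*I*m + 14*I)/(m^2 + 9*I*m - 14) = (m + 7)/(m + 7*I)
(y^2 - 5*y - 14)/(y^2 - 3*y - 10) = (y - 7)/(y - 5)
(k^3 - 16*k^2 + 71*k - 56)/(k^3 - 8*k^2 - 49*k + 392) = (k - 1)/(k + 7)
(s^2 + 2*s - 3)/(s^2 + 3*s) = (s - 1)/s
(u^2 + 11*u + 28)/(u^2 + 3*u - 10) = (u^2 + 11*u + 28)/(u^2 + 3*u - 10)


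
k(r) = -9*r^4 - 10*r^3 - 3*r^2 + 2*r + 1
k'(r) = -36*r^3 - 30*r^2 - 6*r + 2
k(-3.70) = -1227.68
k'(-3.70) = 1437.01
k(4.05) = -3125.79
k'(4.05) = -2905.86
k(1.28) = -46.49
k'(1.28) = -130.33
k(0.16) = 1.20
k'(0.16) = 0.12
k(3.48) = -1769.77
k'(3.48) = -1899.38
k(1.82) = -164.33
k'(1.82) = -325.32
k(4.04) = -3096.83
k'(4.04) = -2885.70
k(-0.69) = -0.56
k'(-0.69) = 3.68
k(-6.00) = -9623.00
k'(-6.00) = 6734.00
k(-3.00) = -491.00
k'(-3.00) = 722.00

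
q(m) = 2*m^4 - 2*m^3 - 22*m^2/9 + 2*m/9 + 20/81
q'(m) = 8*m^3 - 6*m^2 - 44*m/9 + 2/9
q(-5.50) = 2087.96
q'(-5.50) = -1485.39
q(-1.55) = 13.02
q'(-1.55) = -36.41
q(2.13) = 11.47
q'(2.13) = 39.90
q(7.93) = 6759.96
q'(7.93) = 3573.56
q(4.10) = 387.38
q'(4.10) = 430.69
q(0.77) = -1.24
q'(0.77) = -3.45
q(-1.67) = 17.93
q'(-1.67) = -45.61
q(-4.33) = 818.86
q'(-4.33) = -740.56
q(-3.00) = 193.58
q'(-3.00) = -255.11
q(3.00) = 86.91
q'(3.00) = 147.56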